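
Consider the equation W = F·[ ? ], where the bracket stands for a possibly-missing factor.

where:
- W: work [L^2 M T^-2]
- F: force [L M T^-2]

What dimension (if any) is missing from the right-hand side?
[L] — length (e.g. a distance d)

W has dimensions [L^2 M T^-2]; F has dimensions [L M T^-2].
The bracketed factor must supply [L^2 M T^-2] / [L M T^-2] = [L].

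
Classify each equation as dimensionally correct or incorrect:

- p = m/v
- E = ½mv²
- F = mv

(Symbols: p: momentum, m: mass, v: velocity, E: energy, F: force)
Dimensionally correct: E = ½mv²
Dimensionally incorrect: p = m/v, F = mv
Ordered (correct first, then incorrect): E = ½mv², p = m/v, F = mv

- p = m/v: LHS [L M T^-1], RHS [L^-1 M T] → incorrect ✗
- E = ½mv²: LHS [L^2 M T^-2], RHS [L^2 M T^-2] → correct ✓
- F = mv: LHS [L M T^-2], RHS [L M T^-1] → incorrect ✗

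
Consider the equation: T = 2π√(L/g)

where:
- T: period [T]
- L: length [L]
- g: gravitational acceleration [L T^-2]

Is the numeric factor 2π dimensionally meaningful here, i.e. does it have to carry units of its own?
No

T has dimensions [T] and √(L/g) already has dimensions [T], so the equation balances without 2π contributing any dimensions. 2π is a pure (dimensionless) number; changing or removing it would not affect dimensional consistency.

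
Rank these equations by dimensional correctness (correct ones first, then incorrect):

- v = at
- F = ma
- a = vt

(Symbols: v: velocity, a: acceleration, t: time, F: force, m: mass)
Dimensionally correct: v = at, F = ma
Dimensionally incorrect: a = vt
Ordered (correct first, then incorrect): v = at, F = ma, a = vt

- v = at: LHS [L T^-1], RHS [L T^-1] → correct ✓
- F = ma: LHS [L M T^-2], RHS [L M T^-2] → correct ✓
- a = vt: LHS [L T^-2], RHS [L] → incorrect ✗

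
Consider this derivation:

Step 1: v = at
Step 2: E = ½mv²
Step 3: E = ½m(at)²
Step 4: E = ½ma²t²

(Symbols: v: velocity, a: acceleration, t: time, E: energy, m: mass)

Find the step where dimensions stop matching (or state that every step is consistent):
No step introduces an error — all steps are dimensionally consistent.

Step 1: v = at → LHS [L T^-1], RHS [L T^-1] ✓
Step 2: E = ½mv² → LHS [L^2 M T^-2], RHS [L^2 M T^-2] ✓
Step 3: E = ½m(at)² → LHS [L^2 M T^-2], RHS [L^2 M T^-2] ✓
Step 4: E = ½ma²t² → LHS [L^2 M T^-2], RHS [L^2 M T^-2] ✓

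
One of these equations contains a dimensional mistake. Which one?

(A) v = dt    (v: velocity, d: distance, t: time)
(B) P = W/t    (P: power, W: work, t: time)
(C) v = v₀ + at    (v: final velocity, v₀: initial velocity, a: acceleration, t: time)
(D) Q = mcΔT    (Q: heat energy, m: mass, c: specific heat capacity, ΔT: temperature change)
(A) v = dt

The equation (A) v = dt is dimensionally incorrect.

LHS (v): [L T^-1]
RHS (dt): [L T] ✗

The dimensions do not match. The other three equations balance.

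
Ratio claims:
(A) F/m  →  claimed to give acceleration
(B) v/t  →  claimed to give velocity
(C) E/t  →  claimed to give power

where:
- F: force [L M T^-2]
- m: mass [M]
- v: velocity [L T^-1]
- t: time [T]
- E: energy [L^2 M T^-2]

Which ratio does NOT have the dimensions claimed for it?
(B) v/t does not give velocity

(A) F/m: [L T^-2] = acceleration [L T^-2] ✓
(B) v/t: [L T^-2] ≠ velocity [L T^-1] ✗
(C) E/t: [L^2 M T^-3] = power [L^2 M T^-3] ✓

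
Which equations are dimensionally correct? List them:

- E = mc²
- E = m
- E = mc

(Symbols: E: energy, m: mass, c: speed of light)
Dimensionally correct: E = mc²
Dimensionally incorrect: E = m, E = mc
Ordered (correct first, then incorrect): E = mc², E = m, E = mc

- E = mc²: LHS [L^2 M T^-2], RHS [L^2 M T^-2] → correct ✓
- E = m: LHS [L^2 M T^-2], RHS [M] → incorrect ✗
- E = mc: LHS [L^2 M T^-2], RHS [L M T^-1] → incorrect ✗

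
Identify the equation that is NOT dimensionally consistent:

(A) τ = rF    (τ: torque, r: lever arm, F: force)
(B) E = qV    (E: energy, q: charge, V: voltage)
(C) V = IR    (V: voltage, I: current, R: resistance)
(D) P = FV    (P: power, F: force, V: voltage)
(D) P = FV

The equation (D) P = FV is dimensionally incorrect.

LHS (P): [L^2 M T^-3]
RHS (FV): [I^-1 L^3 M^2 T^-5] ✗

The dimensions do not match. The other three equations balance.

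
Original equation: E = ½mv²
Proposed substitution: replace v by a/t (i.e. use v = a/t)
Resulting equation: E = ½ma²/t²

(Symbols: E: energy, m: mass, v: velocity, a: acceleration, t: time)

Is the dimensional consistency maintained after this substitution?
No

[v] = [L T^-1] and [a/t] = [L T^-3]. These differ, so the substitution replaces a quantity by one of different dimensions and the result E = ½ma²/t² has LHS [L^2 M T^-2] vs RHS [L^2 M T^-6] — inconsistent.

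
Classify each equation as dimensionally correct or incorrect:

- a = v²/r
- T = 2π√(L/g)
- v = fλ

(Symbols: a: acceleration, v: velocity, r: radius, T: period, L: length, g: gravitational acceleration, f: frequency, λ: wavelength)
Dimensionally correct: a = v²/r, T = 2π√(L/g), v = fλ
Dimensionally incorrect: none
Ordered (correct first, then incorrect): a = v²/r, T = 2π√(L/g), v = fλ

- a = v²/r: LHS [L T^-2], RHS [L T^-2] → correct ✓
- T = 2π√(L/g): LHS [T], RHS [T] → correct ✓
- v = fλ: LHS [L T^-1], RHS [L T^-1] → correct ✓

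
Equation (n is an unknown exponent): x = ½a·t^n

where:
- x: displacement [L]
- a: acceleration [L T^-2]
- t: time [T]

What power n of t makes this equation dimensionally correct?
n = 2

x has dimensions [L]; t has dimensions [T].
The rest of the RHS has dimensions [L T^-2], so t^n must supply [T^2].
With n = 2: ½a·t^2 has dimensions [L], matching the LHS ✓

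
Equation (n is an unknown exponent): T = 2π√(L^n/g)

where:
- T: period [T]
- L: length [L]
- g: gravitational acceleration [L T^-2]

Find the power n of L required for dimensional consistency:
n = 1

T has dimensions [T]; L has dimensions [L].
With n = 1: 2π√(L^1/g) has dimensions [T], matching the LHS ✓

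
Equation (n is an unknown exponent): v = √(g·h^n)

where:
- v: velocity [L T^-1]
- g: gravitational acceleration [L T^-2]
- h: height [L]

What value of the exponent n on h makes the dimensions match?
n = 1

v has dimensions [L T^-1]; h has dimensions [L].
With n = 1: √(g·h^1) has dimensions [L T^-1], matching the LHS ✓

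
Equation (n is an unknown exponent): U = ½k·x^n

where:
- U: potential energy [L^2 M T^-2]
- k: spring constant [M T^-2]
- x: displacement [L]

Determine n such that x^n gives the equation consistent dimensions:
n = 2

U has dimensions [L^2 M T^-2]; x has dimensions [L].
The rest of the RHS has dimensions [M T^-2], so x^n must supply [L^2].
With n = 2: ½k·x^2 has dimensions [L^2 M T^-2], matching the LHS ✓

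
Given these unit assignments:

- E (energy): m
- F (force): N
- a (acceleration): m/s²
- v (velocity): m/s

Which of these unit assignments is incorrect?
E

The variable E (energy) should have units J, not m.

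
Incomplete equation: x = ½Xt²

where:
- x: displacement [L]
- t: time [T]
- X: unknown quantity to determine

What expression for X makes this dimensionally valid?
X = a (acceleration), dimensions [L T^-2]

x has dimensions [L]; the rest of the RHS (½ t²) has dimensions [T^2].
So X must have dimensions [L T^-2] — X = a (acceleration).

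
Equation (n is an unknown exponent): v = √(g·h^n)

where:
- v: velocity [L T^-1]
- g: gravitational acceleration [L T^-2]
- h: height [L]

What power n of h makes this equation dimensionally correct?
n = 1

v has dimensions [L T^-1]; h has dimensions [L].
With n = 1: √(g·h^1) has dimensions [L T^-1], matching the LHS ✓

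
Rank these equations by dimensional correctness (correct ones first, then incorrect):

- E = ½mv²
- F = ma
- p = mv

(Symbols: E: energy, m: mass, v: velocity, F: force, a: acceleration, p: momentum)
Dimensionally correct: E = ½mv², F = ma, p = mv
Dimensionally incorrect: none
Ordered (correct first, then incorrect): E = ½mv², F = ma, p = mv

- E = ½mv²: LHS [L^2 M T^-2], RHS [L^2 M T^-2] → correct ✓
- F = ma: LHS [L M T^-2], RHS [L M T^-2] → correct ✓
- p = mv: LHS [L M T^-1], RHS [L M T^-1] → correct ✓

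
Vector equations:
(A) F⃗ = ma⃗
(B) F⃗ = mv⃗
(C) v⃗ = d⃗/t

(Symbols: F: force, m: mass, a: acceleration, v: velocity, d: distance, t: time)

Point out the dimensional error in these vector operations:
(B) F⃗ = mv⃗

(A) F⃗ = ma⃗: LHS [L M T^-2], RHS [L M T^-2] ✓ — Force and acceleration are vectors, mass is a scalar
(B) F⃗ = mv⃗: LHS [L M T^-2], RHS [L M T^-1] ✗ — mass times velocity is momentum, not force; should be ma⃗
(C) v⃗ = d⃗/t: LHS [L T^-1], RHS [L T^-1] ✓ — displacement (vector) divided by time (scalar)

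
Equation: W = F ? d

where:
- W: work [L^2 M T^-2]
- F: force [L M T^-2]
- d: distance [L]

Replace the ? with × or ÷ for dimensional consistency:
multiplication (×): W = F × d

W [L^2 M T^-2]; F [L M T^-2]; d [L].
F × d → [L^2 M T^-2] ✓
F ÷ d → [M T^-2] ✗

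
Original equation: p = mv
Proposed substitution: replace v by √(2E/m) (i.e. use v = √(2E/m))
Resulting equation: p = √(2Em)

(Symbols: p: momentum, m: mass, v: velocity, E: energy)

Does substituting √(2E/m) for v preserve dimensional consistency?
Yes

[v] = [L T^-1] and [√(2E/m)] = [L T^-1]. These match, so the substitution replaces a quantity by one of the same dimensions and the result p = √(2Em) has LHS [L M T^-1] vs RHS [L M T^-1] — still consistent.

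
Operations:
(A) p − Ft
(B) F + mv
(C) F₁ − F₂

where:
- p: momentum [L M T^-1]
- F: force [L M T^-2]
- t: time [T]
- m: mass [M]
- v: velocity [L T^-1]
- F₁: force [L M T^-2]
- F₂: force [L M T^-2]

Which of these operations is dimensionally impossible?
(B) F + mv

(A) p − Ft: p [L M T^-1] and Ft [L M T^-1] — same dimensions ✓
(B) F + mv: F [L M T^-2] and mv [L M T^-1] — different dimensions cannot be added/subtracted ✗
(C) F₁ − F₂: F₁ [L M T^-2] and F₂ [L M T^-2] — same dimensions ✓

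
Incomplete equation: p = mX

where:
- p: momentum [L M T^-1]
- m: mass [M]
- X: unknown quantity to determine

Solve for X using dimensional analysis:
X = v (velocity), dimensions [L T^-1]

p has dimensions [L M T^-1]; the rest of the RHS (m) has dimensions [M].
So X must have dimensions [L T^-1] — X = v (velocity).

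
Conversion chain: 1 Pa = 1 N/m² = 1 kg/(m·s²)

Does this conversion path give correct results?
The chain is correct (no errors).

Correct: Pascal is Newton per square meter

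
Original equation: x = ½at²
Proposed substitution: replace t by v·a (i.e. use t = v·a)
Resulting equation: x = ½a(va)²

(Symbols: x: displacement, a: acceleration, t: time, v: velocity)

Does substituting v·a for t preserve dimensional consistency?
No

[t] = [T] and [v·a] = [L^2 T^-3]. These differ, so the substitution replaces a quantity by one of different dimensions and the result x = ½a(va)² has LHS [L] vs RHS [L^5 T^-8] — inconsistent.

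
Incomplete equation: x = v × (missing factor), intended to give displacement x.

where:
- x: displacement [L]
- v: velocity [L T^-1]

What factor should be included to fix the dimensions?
t (time), dimensions [T]

x has dimensions [L] and v has dimensions [L T^-1].
The missing factor must have dimensions [L] / [L T^-1] = [T], i.e. time (t).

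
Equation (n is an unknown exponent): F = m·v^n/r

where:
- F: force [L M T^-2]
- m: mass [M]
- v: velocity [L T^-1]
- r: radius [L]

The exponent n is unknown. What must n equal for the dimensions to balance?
n = 2

F has dimensions [L M T^-2]; v has dimensions [L T^-1].
The rest of the RHS has dimensions [L^-1 M], so v^n must supply [L^2 T^-2].
With n = 2: m·v^2/r has dimensions [L M T^-2], matching the LHS ✓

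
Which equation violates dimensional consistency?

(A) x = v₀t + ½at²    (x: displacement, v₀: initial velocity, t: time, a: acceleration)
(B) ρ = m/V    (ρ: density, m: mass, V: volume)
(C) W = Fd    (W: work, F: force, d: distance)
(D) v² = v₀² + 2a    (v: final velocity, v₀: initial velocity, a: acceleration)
(D) v² = v₀² + 2a

The equation (D) v² = v₀² + 2a is dimensionally incorrect.

LHS (v²): [L^2 T^-2]
RHS terms:
  - v₀²: [L^2 T^-2] ✓
  - 2a: [L T^-2] ✗ (does not match LHS)

The dimensions do not match. The other three equations balance.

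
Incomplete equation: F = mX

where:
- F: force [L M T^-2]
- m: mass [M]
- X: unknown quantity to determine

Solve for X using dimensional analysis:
X = a (acceleration), dimensions [L T^-2]

F has dimensions [L M T^-2]; the rest of the RHS (m) has dimensions [M].
So X must have dimensions [L T^-2] — X = a (acceleration).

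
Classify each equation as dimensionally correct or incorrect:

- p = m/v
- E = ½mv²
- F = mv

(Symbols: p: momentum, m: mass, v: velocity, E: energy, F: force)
Dimensionally correct: E = ½mv²
Dimensionally incorrect: p = m/v, F = mv
Ordered (correct first, then incorrect): E = ½mv², p = m/v, F = mv

- p = m/v: LHS [L M T^-1], RHS [L^-1 M T] → incorrect ✗
- E = ½mv²: LHS [L^2 M T^-2], RHS [L^2 M T^-2] → correct ✓
- F = mv: LHS [L M T^-2], RHS [L M T^-1] → incorrect ✗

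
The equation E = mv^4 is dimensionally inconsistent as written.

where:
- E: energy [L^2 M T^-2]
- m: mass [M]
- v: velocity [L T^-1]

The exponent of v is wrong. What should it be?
The exponent of v should be 2: E = mv^2

The LHS E has dimensions [L^2 M T^-2]; v has dimensions [L T^-1].
As written, the RHS mv^4 (exponent 4 on v) has dimensions [L^4 M T^-4], which does not match.
With exponent 2, the RHS mv^2 has dimensions [L^2 M T^-2], matching the LHS.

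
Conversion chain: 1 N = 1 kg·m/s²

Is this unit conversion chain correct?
The chain is correct (no errors).

Correct: Newton is defined as kg·m/s²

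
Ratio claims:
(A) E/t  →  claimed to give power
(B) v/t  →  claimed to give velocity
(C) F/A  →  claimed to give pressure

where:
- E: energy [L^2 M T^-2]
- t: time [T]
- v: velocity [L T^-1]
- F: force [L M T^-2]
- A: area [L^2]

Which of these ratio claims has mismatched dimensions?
(B) v/t does not give velocity

(A) E/t: [L^2 M T^-3] = power [L^2 M T^-3] ✓
(B) v/t: [L T^-2] ≠ velocity [L T^-1] ✗
(C) F/A: [L^-1 M T^-2] = pressure [L^-1 M T^-2] ✓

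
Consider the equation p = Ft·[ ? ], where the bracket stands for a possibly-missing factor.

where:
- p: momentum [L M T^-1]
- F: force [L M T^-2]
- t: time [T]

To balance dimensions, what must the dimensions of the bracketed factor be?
Nothing is missing — the bracketed factor must be dimensionless.

p has dimensions [L M T^-1] and Ft already has dimensions [L M T^-1], so p = Ft is dimensionally complete.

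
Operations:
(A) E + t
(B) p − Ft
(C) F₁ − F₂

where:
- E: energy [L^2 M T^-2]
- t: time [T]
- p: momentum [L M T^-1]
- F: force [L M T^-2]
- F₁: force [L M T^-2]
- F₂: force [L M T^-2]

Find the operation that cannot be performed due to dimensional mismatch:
(A) E + t

(A) E + t: E [L^2 M T^-2] and t [T] — different dimensions cannot be added/subtracted ✗
(B) p − Ft: p [L M T^-1] and Ft [L M T^-1] — same dimensions ✓
(C) F₁ − F₂: F₁ [L M T^-2] and F₂ [L M T^-2] — same dimensions ✓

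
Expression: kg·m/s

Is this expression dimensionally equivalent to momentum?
Yes

The expression kg·m/s has dimensions [L M T^-1], which is exactly momentum [L M T^-1].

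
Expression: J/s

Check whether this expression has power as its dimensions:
Yes

The expression J/s has dimensions [L^2 M T^-3], which is exactly power [L^2 M T^-3].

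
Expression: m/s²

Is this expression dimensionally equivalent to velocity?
No

The expression m/s² has dimensions [L T^-2], but velocity has dimensions [L T^-1].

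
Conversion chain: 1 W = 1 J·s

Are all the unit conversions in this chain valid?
The chain is incorrect (it contains an error).

Incorrect: Watt is J/s, not J·s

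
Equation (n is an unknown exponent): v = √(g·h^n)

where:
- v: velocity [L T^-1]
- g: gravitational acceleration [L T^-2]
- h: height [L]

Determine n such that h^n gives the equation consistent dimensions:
n = 1

v has dimensions [L T^-1]; h has dimensions [L].
With n = 1: √(g·h^1) has dimensions [L T^-1], matching the LHS ✓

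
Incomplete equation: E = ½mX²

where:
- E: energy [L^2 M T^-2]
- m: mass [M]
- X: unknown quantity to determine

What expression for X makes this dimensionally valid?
X = v (velocity), dimensions [L T^-1]

E has dimensions [L^2 M T^-2]; the rest of the RHS (½m) has dimensions [M].
So X² must have dimensions [L^2 T^-2], i.e. X has dimensions [L T^-1] — X = v (velocity).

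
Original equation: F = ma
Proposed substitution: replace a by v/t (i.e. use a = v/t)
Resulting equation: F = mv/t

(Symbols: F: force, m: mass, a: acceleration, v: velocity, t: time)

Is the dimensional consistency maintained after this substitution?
Yes

[a] = [L T^-2] and [v/t] = [L T^-2]. These match, so the substitution replaces a quantity by one of the same dimensions and the result F = mv/t has LHS [L M T^-2] vs RHS [L M T^-2] — still consistent.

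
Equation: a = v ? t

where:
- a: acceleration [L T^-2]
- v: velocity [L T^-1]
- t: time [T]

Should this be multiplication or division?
division (÷): a = v ÷ t

a [L T^-2]; v [L T^-1]; t [T].
v × t → [L] ✗
v ÷ t → [L T^-2] ✓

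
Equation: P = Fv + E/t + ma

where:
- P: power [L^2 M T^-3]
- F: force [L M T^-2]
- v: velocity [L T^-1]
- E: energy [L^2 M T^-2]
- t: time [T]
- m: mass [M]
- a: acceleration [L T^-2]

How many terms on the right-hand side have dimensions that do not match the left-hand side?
1

LHS P: [L^2 M T^-3]
- Fv: [L^2 M T^-3] ✓
- E/t: [L^2 M T^-3] ✓
- ma: [L M T^-2] ✗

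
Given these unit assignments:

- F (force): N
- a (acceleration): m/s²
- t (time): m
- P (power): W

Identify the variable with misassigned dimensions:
t

The variable t (time) should have units s, not m.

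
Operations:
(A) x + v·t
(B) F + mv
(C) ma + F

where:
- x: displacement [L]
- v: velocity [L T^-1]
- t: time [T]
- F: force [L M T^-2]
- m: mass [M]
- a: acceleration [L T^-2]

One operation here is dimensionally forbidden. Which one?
(B) F + mv

(A) x + v·t: x [L] and v·t [L] — same dimensions ✓
(B) F + mv: F [L M T^-2] and mv [L M T^-1] — different dimensions cannot be added/subtracted ✗
(C) ma + F: ma [L M T^-2] and F [L M T^-2] — same dimensions ✓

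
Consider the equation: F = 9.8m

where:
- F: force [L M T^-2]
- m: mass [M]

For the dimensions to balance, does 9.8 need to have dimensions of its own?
Yes

F has dimensions [L M T^-2], while m alone has dimensions [M]. For the equation to balance, the factor 9.8 must carry dimensions [L T^-2] — it is a dimensional constant (a numerical value of a physical quantity with its units suppressed), not a pure number.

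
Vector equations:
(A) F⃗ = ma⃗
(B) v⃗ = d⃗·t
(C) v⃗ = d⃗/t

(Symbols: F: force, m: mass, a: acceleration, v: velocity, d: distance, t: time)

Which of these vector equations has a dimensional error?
(B) v⃗ = d⃗·t

(A) F⃗ = ma⃗: LHS [L M T^-2], RHS [L M T^-2] ✓ — Force and acceleration are vectors, mass is a scalar
(B) v⃗ = d⃗·t: LHS [L T^-1], RHS [L T] ✗ — velocity is displacement per time; should be d⃗/t
(C) v⃗ = d⃗/t: LHS [L T^-1], RHS [L T^-1] ✓ — displacement (vector) divided by time (scalar)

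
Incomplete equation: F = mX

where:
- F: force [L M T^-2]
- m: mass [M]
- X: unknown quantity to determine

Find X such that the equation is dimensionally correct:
X = a (acceleration), dimensions [L T^-2]

F has dimensions [L M T^-2]; the rest of the RHS (m) has dimensions [M].
So X must have dimensions [L T^-2] — X = a (acceleration).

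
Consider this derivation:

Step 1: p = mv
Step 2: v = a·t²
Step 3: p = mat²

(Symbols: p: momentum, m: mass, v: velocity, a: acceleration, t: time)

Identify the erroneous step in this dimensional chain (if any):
Step 2

Step 1: p = mv → LHS [L M T^-1], RHS [L M T^-1] ✓
Step 2: v = a·t² → LHS [L T^-1], RHS [L] ✗

The first dimensional inconsistency appears in step 2: v = a·t²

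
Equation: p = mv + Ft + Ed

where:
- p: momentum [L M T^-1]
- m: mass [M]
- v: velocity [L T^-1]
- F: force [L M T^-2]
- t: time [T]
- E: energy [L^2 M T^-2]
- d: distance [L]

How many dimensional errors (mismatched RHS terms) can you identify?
1

LHS p: [L M T^-1]
- mv: [L M T^-1] ✓
- Ft: [L M T^-1] ✓
- Ed: [L^3 M T^-2] ✗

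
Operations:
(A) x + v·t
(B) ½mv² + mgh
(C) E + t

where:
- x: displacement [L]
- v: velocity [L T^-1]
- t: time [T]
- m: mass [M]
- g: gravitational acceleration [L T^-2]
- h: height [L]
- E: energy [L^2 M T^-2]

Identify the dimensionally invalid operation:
(C) E + t

(A) x + v·t: x [L] and v·t [L] — same dimensions ✓
(B) ½mv² + mgh: ½mv² [L^2 M T^-2] and mgh [L^2 M T^-2] — same dimensions ✓
(C) E + t: E [L^2 M T^-2] and t [T] — different dimensions cannot be added/subtracted ✗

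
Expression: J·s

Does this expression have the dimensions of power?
No

The expression J·s has dimensions [L^2 M T^-1], but power has dimensions [L^2 M T^-3].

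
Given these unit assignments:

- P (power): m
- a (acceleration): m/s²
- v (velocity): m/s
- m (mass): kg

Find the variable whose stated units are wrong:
P

The variable P (power) should have units W, not m.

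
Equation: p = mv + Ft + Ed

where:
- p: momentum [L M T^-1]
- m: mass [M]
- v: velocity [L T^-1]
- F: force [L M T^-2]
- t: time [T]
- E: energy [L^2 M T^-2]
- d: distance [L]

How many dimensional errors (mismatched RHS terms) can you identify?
1

LHS p: [L M T^-1]
- mv: [L M T^-1] ✓
- Ft: [L M T^-1] ✓
- Ed: [L^3 M T^-2] ✗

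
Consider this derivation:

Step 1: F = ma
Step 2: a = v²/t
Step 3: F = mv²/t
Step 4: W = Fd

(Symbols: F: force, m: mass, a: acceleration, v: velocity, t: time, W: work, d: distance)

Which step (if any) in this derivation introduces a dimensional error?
Step 2

Step 1: F = ma → LHS [L M T^-2], RHS [L M T^-2] ✓
Step 2: a = v²/t → LHS [L T^-2], RHS [L^2 T^-3] ✗

The first dimensional inconsistency appears in step 2: a = v²/t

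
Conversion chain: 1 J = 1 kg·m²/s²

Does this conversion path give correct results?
The chain is correct (no errors).

Correct: Joule is defined as kg·m²/s²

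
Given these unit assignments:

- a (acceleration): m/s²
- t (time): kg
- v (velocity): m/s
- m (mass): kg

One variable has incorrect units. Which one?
t

The variable t (time) should have units s, not kg.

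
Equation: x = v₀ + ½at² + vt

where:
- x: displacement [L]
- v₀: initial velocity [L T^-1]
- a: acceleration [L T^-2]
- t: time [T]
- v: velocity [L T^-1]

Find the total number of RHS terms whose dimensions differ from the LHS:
1

LHS x: [L]
- v₀: [L T^-1] ✗
- ½at²: [L] ✓
- vt: [L] ✓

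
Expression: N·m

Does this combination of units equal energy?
Yes

The expression N·m has dimensions [L^2 M T^-2], which is exactly energy [L^2 M T^-2].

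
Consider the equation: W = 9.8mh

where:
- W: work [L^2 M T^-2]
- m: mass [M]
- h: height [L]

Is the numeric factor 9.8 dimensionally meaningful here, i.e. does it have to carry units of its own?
Yes

W has dimensions [L^2 M T^-2], while mh alone has dimensions [L M]. For the equation to balance, the factor 9.8 must carry dimensions [L T^-2] — it is a dimensional constant (a numerical value of a physical quantity with its units suppressed), not a pure number.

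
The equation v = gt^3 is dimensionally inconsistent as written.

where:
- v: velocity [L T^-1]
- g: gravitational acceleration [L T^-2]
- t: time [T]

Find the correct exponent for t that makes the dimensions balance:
The exponent of t should be 1: v = gt

The LHS v has dimensions [L T^-1]; t has dimensions [T].
As written, the RHS gt^3 (exponent 3 on t) has dimensions [L T], which does not match.
With exponent 1, the RHS gt has dimensions [L T^-1], matching the LHS.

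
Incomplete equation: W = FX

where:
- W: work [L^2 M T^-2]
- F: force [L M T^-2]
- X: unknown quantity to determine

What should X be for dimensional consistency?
X = d (distance), dimensions [L]

W has dimensions [L^2 M T^-2]; the rest of the RHS (F) has dimensions [L M T^-2].
So X must have dimensions [L] — X = d (distance).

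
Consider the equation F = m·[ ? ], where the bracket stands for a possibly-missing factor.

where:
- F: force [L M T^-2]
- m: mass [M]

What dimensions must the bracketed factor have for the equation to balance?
[L T^-2] — acceleration (e.g. a)

F has dimensions [L M T^-2]; m has dimensions [M].
The bracketed factor must supply [L M T^-2] / [M] = [L T^-2].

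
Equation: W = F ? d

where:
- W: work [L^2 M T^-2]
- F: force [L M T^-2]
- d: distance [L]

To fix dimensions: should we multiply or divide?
multiplication (×): W = F × d

W [L^2 M T^-2]; F [L M T^-2]; d [L].
F × d → [L^2 M T^-2] ✓
F ÷ d → [M T^-2] ✗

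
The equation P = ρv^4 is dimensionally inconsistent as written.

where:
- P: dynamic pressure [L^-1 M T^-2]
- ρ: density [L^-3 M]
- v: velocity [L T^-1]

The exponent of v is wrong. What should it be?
The exponent of v should be 2: P = ρv^2

The LHS P has dimensions [L^-1 M T^-2]; v has dimensions [L T^-1].
As written, the RHS ρv^4 (exponent 4 on v) has dimensions [L M T^-4], which does not match.
With exponent 2, the RHS ρv^2 has dimensions [L^-1 M T^-2], matching the LHS.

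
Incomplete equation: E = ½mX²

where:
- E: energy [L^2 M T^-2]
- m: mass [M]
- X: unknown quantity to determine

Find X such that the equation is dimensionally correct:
X = v (velocity), dimensions [L T^-1]

E has dimensions [L^2 M T^-2]; the rest of the RHS (½m) has dimensions [M].
So X² must have dimensions [L^2 T^-2], i.e. X has dimensions [L T^-1] — X = v (velocity).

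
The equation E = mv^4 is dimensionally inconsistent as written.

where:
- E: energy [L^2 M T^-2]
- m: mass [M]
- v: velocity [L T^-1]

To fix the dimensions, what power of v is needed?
The exponent of v should be 2: E = mv^2

The LHS E has dimensions [L^2 M T^-2]; v has dimensions [L T^-1].
As written, the RHS mv^4 (exponent 4 on v) has dimensions [L^4 M T^-4], which does not match.
With exponent 2, the RHS mv^2 has dimensions [L^2 M T^-2], matching the LHS.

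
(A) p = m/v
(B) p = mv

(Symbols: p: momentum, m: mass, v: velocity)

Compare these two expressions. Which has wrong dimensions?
(A)

(A) p = m/v: LHS [L M T^-1], RHS [L^-1 M T] ✗
(B) p = mv: LHS [L M T^-1], RHS [L M T^-1] ✓

Expression (A) p = m/v is dimensionally incorrect.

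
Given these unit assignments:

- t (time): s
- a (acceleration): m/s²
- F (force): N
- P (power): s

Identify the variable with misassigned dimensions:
P

The variable P (power) should have units W, not s.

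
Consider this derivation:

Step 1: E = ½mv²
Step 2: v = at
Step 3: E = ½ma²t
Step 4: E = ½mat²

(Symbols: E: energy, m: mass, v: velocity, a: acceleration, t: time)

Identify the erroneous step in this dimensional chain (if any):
Step 3

Step 1: E = ½mv² → LHS [L^2 M T^-2], RHS [L^2 M T^-2] ✓
Step 2: v = at → LHS [L T^-1], RHS [L T^-1] ✓
Step 3: E = ½ma²t → LHS [L^2 M T^-2], RHS [L^2 M T^-3] ✗

The first dimensional inconsistency appears in step 3: E = ½ma²t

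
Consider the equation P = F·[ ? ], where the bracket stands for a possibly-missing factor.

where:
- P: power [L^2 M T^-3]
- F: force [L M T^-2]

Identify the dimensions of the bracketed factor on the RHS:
[L T^-1] — velocity (e.g. v)

P has dimensions [L^2 M T^-3]; F has dimensions [L M T^-2].
The bracketed factor must supply [L^2 M T^-3] / [L M T^-2] = [L T^-1].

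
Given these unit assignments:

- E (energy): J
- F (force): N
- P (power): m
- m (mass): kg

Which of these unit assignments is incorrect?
P

The variable P (power) should have units W, not m.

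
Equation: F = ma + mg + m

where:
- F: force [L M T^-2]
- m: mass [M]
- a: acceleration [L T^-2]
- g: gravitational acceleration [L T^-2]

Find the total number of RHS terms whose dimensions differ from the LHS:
1

LHS F: [L M T^-2]
- ma: [L M T^-2] ✓
- mg: [L M T^-2] ✓
- m: [M] ✗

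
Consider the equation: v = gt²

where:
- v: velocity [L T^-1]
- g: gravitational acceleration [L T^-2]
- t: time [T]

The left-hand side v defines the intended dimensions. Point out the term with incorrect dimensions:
The right-hand side term gt²

v has dimensions [L T^-1], but gt² has dimensions [L], so the term gt² is dimensionally wrong for v.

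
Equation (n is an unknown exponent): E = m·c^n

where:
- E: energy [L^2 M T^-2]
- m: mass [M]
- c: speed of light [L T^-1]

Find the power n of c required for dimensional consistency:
n = 2

E has dimensions [L^2 M T^-2]; c has dimensions [L T^-1].
The rest of the RHS has dimensions [M], so c^n must supply [L^2 T^-2].
With n = 2: m·c^2 has dimensions [L^2 M T^-2], matching the LHS ✓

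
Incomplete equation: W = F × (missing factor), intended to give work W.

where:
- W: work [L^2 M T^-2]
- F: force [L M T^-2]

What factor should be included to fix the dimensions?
d (distance), dimensions [L]

W has dimensions [L^2 M T^-2] and F has dimensions [L M T^-2].
The missing factor must have dimensions [L^2 M T^-2] / [L M T^-2] = [L], i.e. distance (d).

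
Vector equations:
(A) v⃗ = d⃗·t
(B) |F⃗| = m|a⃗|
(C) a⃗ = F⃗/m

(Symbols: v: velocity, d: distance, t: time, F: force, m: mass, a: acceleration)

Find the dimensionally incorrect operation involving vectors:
(A) v⃗ = d⃗·t

(A) v⃗ = d⃗·t: LHS [L T^-1], RHS [L T] ✗ — velocity is displacement per time; should be d⃗/t
(B) |F⃗| = m|a⃗|: LHS [L M T^-2], RHS [L M T^-2] ✓ — magnitudes of vectors are scalars
(C) a⃗ = F⃗/m: LHS [L T^-2], RHS [L T^-2] ✓ — force (vector) divided by mass (scalar)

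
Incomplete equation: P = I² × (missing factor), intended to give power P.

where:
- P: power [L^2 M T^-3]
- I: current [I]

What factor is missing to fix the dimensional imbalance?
R (resistance), dimensions [I^-2 L^2 M T^-3]

P has dimensions [L^2 M T^-3] and I² has dimensions [I^2].
The missing factor must have dimensions [L^2 M T^-3] / [I^2] = [I^-2 L^2 M T^-3], i.e. resistance (R).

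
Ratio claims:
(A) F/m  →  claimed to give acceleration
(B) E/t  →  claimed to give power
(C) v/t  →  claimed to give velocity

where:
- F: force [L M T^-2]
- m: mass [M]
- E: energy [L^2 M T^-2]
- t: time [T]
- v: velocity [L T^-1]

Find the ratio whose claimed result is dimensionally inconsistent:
(C) v/t does not give velocity

(A) F/m: [L T^-2] = acceleration [L T^-2] ✓
(B) E/t: [L^2 M T^-3] = power [L^2 M T^-3] ✓
(C) v/t: [L T^-2] ≠ velocity [L T^-1] ✗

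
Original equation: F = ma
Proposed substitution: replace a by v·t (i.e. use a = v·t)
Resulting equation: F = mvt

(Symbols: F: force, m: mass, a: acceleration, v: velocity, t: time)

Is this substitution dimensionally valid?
No

[a] = [L T^-2] and [v·t] = [L]. These differ, so the substitution replaces a quantity by one of different dimensions and the result F = mvt has LHS [L M T^-2] vs RHS [L M] — inconsistent.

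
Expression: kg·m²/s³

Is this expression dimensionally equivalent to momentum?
No

The expression kg·m²/s³ has dimensions [L^2 M T^-3], but momentum has dimensions [L M T^-1].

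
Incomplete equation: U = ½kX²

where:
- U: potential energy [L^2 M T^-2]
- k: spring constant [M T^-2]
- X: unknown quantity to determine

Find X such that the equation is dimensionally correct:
X = x (displacement), dimensions [L]

U has dimensions [L^2 M T^-2]; the rest of the RHS (½k) has dimensions [M T^-2].
So X² must have dimensions [L^2], i.e. X has dimensions [L] — X = x (displacement).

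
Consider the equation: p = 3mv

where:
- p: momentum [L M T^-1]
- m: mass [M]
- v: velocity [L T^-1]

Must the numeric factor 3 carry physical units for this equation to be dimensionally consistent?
No

p has dimensions [L M T^-1] and mv already has dimensions [L M T^-1], so the equation balances without 3 contributing any dimensions. 3 is a pure (dimensionless) number; changing or removing it would not affect dimensional consistency.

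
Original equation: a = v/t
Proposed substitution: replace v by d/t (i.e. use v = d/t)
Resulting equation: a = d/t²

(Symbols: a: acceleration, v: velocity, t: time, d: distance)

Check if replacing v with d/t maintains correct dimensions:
Yes

[v] = [L T^-1] and [d/t] = [L T^-1]. These match, so the substitution replaces a quantity by one of the same dimensions and the result a = d/t² has LHS [L T^-2] vs RHS [L T^-2] — still consistent.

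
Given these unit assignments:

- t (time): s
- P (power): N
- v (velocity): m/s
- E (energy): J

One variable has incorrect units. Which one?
P

The variable P (power) should have units W, not N.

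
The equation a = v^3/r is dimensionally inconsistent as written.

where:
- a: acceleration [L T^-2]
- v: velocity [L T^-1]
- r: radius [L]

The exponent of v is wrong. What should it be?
The exponent of v should be 2: a = v^2/r

The LHS a has dimensions [L T^-2]; v has dimensions [L T^-1].
As written, the RHS v^3/r (exponent 3 on v) has dimensions [L^2 T^-3], which does not match.
With exponent 2, the RHS v^2/r has dimensions [L T^-2], matching the LHS.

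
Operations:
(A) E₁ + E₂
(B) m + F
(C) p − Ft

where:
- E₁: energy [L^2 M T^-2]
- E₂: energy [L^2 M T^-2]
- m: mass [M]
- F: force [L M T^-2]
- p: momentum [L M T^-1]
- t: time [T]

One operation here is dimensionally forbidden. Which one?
(B) m + F

(A) E₁ + E₂: E₁ [L^2 M T^-2] and E₂ [L^2 M T^-2] — same dimensions ✓
(B) m + F: m [M] and F [L M T^-2] — different dimensions cannot be added/subtracted ✗
(C) p − Ft: p [L M T^-1] and Ft [L M T^-1] — same dimensions ✓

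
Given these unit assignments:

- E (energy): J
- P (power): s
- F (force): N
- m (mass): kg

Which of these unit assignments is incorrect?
P

The variable P (power) should have units W, not s.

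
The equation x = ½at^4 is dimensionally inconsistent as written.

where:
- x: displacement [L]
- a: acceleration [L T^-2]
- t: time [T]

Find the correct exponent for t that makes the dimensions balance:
The exponent of t should be 2: x = ½at^2

The LHS x has dimensions [L]; t has dimensions [T].
As written, the RHS ½at^4 (exponent 4 on t) has dimensions [L T^2], which does not match.
With exponent 2, the RHS ½at^2 has dimensions [L], matching the LHS.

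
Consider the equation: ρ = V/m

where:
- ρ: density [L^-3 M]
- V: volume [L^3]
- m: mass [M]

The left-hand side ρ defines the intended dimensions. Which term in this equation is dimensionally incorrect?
The right-hand side term V/m

ρ has dimensions [L^-3 M], but V/m has dimensions [L^3 M^-1], so the term V/m is dimensionally wrong for ρ.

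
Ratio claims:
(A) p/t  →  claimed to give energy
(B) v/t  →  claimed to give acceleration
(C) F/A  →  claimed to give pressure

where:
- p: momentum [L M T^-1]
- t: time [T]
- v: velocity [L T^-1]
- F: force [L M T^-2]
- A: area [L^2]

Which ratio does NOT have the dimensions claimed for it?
(A) p/t does not give energy

(A) p/t: [L M T^-2] ≠ energy [L^2 M T^-2] ✗
(B) v/t: [L T^-2] = acceleration [L T^-2] ✓
(C) F/A: [L^-1 M T^-2] = pressure [L^-1 M T^-2] ✓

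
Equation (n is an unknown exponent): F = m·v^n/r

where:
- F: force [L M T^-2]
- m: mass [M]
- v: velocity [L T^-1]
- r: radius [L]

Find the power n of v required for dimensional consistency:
n = 2

F has dimensions [L M T^-2]; v has dimensions [L T^-1].
The rest of the RHS has dimensions [L^-1 M], so v^n must supply [L^2 T^-2].
With n = 2: m·v^2/r has dimensions [L M T^-2], matching the LHS ✓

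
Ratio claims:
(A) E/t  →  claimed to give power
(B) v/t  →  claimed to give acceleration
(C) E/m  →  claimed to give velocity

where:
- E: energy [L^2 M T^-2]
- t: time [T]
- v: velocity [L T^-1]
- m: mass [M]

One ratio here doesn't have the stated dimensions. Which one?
(C) E/m does not give velocity

(A) E/t: [L^2 M T^-3] = power [L^2 M T^-3] ✓
(B) v/t: [L T^-2] = acceleration [L T^-2] ✓
(C) E/m: [L^2 T^-2] ≠ velocity [L T^-1] ✗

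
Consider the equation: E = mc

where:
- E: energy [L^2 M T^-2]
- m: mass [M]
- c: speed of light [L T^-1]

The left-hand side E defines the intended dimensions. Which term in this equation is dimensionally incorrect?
The right-hand side term mc

E has dimensions [L^2 M T^-2], but mc has dimensions [L M T^-1], so the term mc is dimensionally wrong for E.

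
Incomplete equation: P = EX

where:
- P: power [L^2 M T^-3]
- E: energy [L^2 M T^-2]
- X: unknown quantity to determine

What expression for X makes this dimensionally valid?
X = f (inverse time / frequency (1/t)), dimensions [T^-1]

P has dimensions [L^2 M T^-3]; the rest of the RHS (E) has dimensions [L^2 M T^-2].
So X must have dimensions [T^-1] — X = f (inverse time / frequency (1/t)).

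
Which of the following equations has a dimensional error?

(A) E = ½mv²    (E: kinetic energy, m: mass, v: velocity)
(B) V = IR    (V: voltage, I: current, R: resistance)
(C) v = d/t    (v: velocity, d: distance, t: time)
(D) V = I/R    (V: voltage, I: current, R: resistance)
(D) V = I/R

The equation (D) V = I/R is dimensionally incorrect.

LHS (V): [I^-1 L^2 M T^-3]
RHS (I/R): [I^3 L^-2 M^-1 T^3] ✗

The dimensions do not match. The other three equations balance.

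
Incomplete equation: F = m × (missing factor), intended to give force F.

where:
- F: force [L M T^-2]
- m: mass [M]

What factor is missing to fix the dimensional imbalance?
a (acceleration), dimensions [L T^-2]

F has dimensions [L M T^-2] and m has dimensions [M].
The missing factor must have dimensions [L M T^-2] / [M] = [L T^-2], i.e. acceleration (a).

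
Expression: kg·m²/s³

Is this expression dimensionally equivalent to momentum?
No

The expression kg·m²/s³ has dimensions [L^2 M T^-3], but momentum has dimensions [L M T^-1].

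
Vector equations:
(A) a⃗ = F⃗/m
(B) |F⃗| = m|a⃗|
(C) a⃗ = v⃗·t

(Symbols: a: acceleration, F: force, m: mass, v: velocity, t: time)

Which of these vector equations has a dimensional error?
(C) a⃗ = v⃗·t

(A) a⃗ = F⃗/m: LHS [L T^-2], RHS [L T^-2] ✓ — force (vector) divided by mass (scalar)
(B) |F⃗| = m|a⃗|: LHS [L M T^-2], RHS [L M T^-2] ✓ — magnitudes of vectors are scalars
(C) a⃗ = v⃗·t: LHS [L T^-2], RHS [L] ✗ — acceleration is velocity per time; should be v⃗/t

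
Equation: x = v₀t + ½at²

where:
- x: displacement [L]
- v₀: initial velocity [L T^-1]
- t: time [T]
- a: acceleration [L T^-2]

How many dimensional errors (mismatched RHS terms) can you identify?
0

LHS x: [L]
- v₀t: [L] ✓
- ½at²: [L] ✓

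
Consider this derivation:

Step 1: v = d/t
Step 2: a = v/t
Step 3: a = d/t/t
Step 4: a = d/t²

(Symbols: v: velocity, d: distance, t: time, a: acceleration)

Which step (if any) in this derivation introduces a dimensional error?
No step introduces an error — all steps are dimensionally consistent.

Step 1: v = d/t → LHS [L T^-1], RHS [L T^-1] ✓
Step 2: a = v/t → LHS [L T^-2], RHS [L T^-2] ✓
Step 3: a = d/t/t → LHS [L T^-2], RHS [L T^-2] ✓
Step 4: a = d/t² → LHS [L T^-2], RHS [L T^-2] ✓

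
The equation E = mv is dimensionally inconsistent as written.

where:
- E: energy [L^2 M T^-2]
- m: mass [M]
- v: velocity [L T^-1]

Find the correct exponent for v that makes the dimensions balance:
The exponent of v should be 2: E = mv^2

The LHS E has dimensions [L^2 M T^-2]; v has dimensions [L T^-1].
As written, the RHS mv (exponent 1 on v) has dimensions [L M T^-1], which does not match.
With exponent 2, the RHS mv^2 has dimensions [L^2 M T^-2], matching the LHS.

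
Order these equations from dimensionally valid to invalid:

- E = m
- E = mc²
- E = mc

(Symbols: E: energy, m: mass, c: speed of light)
Dimensionally correct: E = mc²
Dimensionally incorrect: E = m, E = mc
Ordered (correct first, then incorrect): E = mc², E = m, E = mc

- E = m: LHS [L^2 M T^-2], RHS [M] → incorrect ✗
- E = mc²: LHS [L^2 M T^-2], RHS [L^2 M T^-2] → correct ✓
- E = mc: LHS [L^2 M T^-2], RHS [L M T^-1] → incorrect ✗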